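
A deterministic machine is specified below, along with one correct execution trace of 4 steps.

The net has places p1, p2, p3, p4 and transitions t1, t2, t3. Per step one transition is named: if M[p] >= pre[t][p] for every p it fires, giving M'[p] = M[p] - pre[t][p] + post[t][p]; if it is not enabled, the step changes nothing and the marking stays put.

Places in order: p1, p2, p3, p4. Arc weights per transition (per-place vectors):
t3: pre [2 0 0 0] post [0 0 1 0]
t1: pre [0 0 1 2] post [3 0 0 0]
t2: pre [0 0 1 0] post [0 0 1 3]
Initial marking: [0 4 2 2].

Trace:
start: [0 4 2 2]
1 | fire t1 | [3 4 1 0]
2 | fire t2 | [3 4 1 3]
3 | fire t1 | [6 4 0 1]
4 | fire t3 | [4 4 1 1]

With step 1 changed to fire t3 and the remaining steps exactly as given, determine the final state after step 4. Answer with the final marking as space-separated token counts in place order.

1 4 2 3

(re-executing from step 1 with the substitution; state before step 1: [0 4 2 2])
1 | fire t3 | [0 4 2 2]
2 | fire t2 | [0 4 2 5]
3 | fire t1 | [3 4 1 3]
4 | fire t3 | [1 4 2 3]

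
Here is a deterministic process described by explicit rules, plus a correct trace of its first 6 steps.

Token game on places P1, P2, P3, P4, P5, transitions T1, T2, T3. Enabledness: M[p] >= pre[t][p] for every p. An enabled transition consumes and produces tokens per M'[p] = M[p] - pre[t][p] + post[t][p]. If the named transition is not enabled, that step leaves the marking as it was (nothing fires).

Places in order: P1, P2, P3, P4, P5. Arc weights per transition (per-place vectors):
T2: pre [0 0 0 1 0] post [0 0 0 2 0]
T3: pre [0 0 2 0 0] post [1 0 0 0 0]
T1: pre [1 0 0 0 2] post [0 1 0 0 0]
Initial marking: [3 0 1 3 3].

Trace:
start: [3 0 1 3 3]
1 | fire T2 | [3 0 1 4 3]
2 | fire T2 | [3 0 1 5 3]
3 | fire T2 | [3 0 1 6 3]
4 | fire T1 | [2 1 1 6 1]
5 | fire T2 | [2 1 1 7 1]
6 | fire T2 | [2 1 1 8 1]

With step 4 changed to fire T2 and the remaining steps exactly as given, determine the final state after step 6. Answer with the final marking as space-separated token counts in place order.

3 0 1 9 3

(re-executing from step 4 with the substitution; state before step 4: [3 0 1 6 3])
4 | fire T2 | [3 0 1 7 3]
5 | fire T2 | [3 0 1 8 3]
6 | fire T2 | [3 0 1 9 3]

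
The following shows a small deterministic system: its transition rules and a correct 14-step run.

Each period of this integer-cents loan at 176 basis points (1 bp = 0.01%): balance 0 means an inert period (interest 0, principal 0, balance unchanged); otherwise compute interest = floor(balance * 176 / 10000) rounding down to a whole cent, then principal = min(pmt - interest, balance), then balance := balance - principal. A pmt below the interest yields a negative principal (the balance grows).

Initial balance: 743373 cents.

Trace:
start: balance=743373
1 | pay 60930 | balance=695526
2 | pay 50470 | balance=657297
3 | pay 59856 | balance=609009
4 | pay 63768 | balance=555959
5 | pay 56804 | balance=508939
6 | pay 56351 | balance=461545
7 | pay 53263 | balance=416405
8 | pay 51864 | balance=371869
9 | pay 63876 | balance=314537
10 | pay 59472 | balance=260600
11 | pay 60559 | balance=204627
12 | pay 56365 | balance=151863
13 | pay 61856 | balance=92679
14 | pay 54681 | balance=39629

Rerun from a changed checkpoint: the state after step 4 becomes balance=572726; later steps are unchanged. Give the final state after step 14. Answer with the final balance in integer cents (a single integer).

59592

state after step 4 := balance=572726
5 | pay 56804 | balance=526001
6 | pay 56351 | balance=478907
7 | pay 53263 | balance=434072
8 | pay 51864 | balance=389847
9 | pay 63876 | balance=332832
10 | pay 59472 | balance=279217
11 | pay 60559 | balance=223572
12 | pay 56365 | balance=171141
13 | pay 61856 | balance=112297
14 | pay 54681 | balance=59592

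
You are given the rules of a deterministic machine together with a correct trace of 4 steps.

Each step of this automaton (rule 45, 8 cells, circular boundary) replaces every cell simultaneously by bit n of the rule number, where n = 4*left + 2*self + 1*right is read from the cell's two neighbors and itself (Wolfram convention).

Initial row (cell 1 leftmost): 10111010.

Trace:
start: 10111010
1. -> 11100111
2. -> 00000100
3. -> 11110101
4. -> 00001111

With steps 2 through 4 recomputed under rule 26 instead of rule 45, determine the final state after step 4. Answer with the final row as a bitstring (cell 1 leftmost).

(re-executing steps 2..4 under rule 26; state before step 2: 11100111)
2. -> 00011100
3. -> 00110010
4. -> 01101101

01101101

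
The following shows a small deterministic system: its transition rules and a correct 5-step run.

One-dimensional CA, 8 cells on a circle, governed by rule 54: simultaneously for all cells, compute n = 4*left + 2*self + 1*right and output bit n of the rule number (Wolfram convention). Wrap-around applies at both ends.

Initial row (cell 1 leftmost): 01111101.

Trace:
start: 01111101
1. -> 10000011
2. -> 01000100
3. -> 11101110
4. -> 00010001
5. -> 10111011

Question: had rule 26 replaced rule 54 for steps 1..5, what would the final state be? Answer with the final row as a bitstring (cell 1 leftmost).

(re-executing steps 1..5 under rule 26; state before step 1: 01111101)
1. -> 01000000
2. -> 10100000
3. -> 00010001
4. -> 10101010
5. -> 00000000

00000000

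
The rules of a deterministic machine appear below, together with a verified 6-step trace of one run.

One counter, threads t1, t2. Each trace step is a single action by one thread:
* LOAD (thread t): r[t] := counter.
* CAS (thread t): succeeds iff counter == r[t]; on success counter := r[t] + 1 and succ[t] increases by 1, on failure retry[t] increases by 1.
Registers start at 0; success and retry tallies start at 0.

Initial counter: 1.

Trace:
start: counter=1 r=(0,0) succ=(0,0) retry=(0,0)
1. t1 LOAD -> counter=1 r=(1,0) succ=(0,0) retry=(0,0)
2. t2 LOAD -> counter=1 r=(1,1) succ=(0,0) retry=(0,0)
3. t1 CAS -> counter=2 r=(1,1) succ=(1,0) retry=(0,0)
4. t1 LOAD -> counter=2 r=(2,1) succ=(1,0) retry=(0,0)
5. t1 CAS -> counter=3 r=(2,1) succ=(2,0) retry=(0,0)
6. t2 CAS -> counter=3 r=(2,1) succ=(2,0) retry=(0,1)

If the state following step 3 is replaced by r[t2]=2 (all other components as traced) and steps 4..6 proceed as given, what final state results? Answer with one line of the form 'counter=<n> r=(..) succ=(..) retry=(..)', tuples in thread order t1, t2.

counter=3 r=(2,2) succ=(2,0) retry=(0,1)

state after step 3 := counter=2 r=(1,2) succ=(1,0) retry=(0,0)
4. t1 LOAD -> counter=2 r=(2,2) succ=(1,0) retry=(0,0)
5. t1 CAS -> counter=3 r=(2,2) succ=(2,0) retry=(0,0)
6. t2 CAS -> counter=3 r=(2,2) succ=(2,0) retry=(0,1)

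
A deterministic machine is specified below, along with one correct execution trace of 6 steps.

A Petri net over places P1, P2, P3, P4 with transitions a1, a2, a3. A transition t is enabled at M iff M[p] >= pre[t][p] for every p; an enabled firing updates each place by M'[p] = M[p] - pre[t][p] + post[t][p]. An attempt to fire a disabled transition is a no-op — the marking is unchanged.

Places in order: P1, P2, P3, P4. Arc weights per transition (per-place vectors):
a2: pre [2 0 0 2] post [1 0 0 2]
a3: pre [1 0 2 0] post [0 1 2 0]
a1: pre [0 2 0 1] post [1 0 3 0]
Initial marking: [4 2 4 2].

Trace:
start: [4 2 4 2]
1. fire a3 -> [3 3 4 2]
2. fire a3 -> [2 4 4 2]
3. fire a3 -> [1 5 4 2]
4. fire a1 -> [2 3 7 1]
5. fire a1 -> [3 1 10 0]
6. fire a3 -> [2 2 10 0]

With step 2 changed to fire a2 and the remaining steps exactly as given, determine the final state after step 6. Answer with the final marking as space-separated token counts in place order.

2 1 10 0

(re-executing from step 2 with the substitution; state before step 2: [3 3 4 2])
2. fire a2 -> [2 3 4 2]
3. fire a3 -> [1 4 4 2]
4. fire a1 -> [2 2 7 1]
5. fire a1 -> [3 0 10 0]
6. fire a3 -> [2 1 10 0]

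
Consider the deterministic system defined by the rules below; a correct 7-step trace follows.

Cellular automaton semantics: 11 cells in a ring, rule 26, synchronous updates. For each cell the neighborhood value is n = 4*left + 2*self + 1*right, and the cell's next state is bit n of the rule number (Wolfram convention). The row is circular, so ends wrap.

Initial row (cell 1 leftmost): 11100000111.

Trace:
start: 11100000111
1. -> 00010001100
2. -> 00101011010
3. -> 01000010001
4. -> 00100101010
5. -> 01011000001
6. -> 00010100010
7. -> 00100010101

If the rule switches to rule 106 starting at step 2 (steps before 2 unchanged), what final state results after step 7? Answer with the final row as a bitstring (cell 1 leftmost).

(re-executing steps 2..7 under rule 106; state before step 2: 00010001100)
2. -> 00100011100
3. -> 01000110100
4. -> 10001111000
5. -> 00011001001
6. -> 00111010010
7. -> 01101100100

01101100100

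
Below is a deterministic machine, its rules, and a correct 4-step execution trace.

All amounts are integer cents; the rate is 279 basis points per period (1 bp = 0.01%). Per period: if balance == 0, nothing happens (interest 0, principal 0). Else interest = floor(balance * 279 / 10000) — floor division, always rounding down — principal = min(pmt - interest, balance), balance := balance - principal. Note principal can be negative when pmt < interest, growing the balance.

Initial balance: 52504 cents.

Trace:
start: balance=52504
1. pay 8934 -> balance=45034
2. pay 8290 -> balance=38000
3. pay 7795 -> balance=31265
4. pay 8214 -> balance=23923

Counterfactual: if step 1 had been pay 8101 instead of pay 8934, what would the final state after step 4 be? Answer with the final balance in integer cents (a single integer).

24827

(re-executing from step 1 with the substitution; state before step 1: balance=52504)
1. pay 8101 -> balance=45867
2. pay 8290 -> balance=38856
3. pay 7795 -> balance=32145
4. pay 8214 -> balance=24827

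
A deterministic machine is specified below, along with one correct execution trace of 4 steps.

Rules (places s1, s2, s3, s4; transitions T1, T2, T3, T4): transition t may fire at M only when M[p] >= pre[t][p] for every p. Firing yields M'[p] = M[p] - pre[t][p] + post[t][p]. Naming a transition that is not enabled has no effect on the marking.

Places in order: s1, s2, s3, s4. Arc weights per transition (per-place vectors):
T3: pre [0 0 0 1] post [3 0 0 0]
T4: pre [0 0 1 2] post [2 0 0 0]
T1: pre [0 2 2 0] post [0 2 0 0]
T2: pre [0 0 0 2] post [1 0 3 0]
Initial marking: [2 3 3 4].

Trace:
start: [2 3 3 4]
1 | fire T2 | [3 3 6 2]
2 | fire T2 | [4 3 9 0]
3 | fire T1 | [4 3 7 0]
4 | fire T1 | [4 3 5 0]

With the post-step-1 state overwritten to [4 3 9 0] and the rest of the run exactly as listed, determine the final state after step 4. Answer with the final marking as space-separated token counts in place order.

4 3 5 0

state after step 1 := [4 3 9 0]
2 | fire T2 | [4 3 9 0]
3 | fire T1 | [4 3 7 0]
4 | fire T1 | [4 3 5 0]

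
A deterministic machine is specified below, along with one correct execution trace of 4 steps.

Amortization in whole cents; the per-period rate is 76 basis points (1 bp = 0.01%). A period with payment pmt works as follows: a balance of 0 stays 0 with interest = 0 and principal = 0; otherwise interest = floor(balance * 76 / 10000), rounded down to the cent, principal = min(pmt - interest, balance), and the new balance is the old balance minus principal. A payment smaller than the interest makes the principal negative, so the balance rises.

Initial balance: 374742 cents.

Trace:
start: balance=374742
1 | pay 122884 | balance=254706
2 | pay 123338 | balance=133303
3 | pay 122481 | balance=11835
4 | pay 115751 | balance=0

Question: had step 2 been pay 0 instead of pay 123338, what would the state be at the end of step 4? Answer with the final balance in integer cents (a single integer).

(re-executing from step 2 with the substitution; state before step 2: balance=254706)
2 | pay 0 | balance=256641
3 | pay 122481 | balance=136110
4 | pay 115751 | balance=21393

21393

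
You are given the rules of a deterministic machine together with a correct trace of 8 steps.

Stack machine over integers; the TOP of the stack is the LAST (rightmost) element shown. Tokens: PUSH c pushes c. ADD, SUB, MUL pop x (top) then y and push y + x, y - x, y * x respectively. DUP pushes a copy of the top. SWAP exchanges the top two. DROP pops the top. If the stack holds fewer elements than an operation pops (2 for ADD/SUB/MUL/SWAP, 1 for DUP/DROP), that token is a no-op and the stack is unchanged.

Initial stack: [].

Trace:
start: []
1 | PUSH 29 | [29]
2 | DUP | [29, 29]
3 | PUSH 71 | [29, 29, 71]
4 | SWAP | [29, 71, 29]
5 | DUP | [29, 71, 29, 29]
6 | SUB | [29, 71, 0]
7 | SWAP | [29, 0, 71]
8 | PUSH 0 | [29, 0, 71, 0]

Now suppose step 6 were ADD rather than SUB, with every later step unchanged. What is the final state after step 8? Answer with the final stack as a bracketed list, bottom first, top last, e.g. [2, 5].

[29, 58, 71, 0]

(re-executing from step 6 with the substitution; state before step 6: [29, 71, 29, 29])
6 | ADD | [29, 71, 58]
7 | SWAP | [29, 58, 71]
8 | PUSH 0 | [29, 58, 71, 0]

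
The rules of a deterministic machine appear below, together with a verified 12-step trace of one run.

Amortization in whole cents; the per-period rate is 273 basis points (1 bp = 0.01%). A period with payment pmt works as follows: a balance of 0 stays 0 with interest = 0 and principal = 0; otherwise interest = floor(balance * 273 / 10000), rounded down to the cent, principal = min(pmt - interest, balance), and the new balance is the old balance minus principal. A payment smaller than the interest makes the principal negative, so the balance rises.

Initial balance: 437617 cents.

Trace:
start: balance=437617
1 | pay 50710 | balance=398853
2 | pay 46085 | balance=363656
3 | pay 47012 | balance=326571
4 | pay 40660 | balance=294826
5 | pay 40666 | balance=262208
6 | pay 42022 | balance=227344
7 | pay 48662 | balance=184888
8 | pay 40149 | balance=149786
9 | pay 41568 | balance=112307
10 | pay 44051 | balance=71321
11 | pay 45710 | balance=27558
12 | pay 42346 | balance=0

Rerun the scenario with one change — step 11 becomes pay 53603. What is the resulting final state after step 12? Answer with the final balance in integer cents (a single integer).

(re-executing from step 11 with the substitution; state before step 11: balance=71321)
11 | pay 53603 | balance=19665
12 | pay 42346 | balance=0

0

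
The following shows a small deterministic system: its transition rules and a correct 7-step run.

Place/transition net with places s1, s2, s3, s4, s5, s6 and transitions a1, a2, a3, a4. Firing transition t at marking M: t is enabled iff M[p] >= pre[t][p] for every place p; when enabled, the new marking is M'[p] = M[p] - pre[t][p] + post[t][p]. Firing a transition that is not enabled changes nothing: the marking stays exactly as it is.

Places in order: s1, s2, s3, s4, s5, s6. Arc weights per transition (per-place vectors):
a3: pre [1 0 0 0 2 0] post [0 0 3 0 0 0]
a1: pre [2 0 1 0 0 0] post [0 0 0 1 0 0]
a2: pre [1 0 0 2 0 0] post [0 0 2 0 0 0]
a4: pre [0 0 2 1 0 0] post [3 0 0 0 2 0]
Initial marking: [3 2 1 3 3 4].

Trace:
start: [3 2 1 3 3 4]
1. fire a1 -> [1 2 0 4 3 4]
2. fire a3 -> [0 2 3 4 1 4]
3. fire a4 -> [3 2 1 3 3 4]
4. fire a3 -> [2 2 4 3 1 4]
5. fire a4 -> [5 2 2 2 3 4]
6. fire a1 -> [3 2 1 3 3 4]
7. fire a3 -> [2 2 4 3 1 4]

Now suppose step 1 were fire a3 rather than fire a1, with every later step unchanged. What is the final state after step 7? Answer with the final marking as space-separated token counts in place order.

4 2 5 2 1 4

(re-executing from step 1 with the substitution; state before step 1: [3 2 1 3 3 4])
1. fire a3 -> [2 2 4 3 1 4]
2. fire a3 -> [2 2 4 3 1 4]
3. fire a4 -> [5 2 2 2 3 4]
4. fire a3 -> [4 2 5 2 1 4]
5. fire a4 -> [7 2 3 1 3 4]
6. fire a1 -> [5 2 2 2 3 4]
7. fire a3 -> [4 2 5 2 1 4]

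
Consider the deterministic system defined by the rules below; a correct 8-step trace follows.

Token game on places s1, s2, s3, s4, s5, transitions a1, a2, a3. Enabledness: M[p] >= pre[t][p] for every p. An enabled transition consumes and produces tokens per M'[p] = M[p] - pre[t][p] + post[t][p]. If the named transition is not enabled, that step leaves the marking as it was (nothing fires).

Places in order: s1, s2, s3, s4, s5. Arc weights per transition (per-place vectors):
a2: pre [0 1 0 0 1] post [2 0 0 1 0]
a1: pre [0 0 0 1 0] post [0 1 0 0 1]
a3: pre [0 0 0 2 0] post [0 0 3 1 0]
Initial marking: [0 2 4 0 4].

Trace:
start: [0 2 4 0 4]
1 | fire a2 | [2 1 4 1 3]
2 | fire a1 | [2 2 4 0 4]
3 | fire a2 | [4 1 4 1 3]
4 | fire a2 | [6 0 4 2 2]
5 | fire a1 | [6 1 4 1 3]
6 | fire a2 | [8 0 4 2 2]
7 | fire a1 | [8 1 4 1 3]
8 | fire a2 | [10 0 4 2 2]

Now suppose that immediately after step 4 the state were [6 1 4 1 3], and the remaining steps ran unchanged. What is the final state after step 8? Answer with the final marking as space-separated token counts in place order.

state after step 4 := [6 1 4 1 3]
5 | fire a1 | [6 2 4 0 4]
6 | fire a2 | [8 1 4 1 3]
7 | fire a1 | [8 2 4 0 4]
8 | fire a2 | [10 1 4 1 3]

10 1 4 1 3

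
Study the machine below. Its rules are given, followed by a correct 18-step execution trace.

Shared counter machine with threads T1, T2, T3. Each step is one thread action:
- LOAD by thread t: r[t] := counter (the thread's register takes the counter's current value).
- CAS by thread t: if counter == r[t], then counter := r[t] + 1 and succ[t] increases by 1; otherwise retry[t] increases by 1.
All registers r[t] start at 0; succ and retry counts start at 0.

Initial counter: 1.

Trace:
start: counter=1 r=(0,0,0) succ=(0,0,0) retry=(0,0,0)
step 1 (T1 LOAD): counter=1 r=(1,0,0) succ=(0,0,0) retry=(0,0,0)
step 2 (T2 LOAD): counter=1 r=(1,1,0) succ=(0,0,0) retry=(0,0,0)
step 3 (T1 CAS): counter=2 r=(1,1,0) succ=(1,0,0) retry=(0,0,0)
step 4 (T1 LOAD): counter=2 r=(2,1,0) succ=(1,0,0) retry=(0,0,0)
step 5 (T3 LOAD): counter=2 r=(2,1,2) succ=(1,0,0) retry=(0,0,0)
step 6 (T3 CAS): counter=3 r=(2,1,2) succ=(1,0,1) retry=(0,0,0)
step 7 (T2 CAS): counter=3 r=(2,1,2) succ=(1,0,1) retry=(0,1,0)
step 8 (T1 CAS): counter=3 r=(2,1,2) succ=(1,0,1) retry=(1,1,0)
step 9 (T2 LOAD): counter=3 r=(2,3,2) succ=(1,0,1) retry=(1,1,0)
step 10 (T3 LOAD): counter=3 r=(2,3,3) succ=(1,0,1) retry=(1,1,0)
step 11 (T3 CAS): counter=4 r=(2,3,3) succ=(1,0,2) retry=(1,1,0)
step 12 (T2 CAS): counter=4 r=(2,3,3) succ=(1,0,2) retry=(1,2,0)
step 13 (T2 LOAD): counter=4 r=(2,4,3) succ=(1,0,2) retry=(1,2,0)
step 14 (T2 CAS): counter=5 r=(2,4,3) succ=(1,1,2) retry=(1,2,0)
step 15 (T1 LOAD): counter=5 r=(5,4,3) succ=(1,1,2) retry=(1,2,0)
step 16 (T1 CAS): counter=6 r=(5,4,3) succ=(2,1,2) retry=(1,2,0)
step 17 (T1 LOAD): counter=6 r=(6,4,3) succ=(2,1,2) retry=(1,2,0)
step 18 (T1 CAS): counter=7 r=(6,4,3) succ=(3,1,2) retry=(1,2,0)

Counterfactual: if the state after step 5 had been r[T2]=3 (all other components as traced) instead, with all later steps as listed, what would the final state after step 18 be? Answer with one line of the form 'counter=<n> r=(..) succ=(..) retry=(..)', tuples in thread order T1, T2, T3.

counter=8 r=(7,5,4) succ=(3,2,2) retry=(1,1,0)

state after step 5 := counter=2 r=(2,3,2) succ=(1,0,0) retry=(0,0,0)
step 6 (T3 CAS): counter=3 r=(2,3,2) succ=(1,0,1) retry=(0,0,0)
step 7 (T2 CAS): counter=4 r=(2,3,2) succ=(1,1,1) retry=(0,0,0)
step 8 (T1 CAS): counter=4 r=(2,3,2) succ=(1,1,1) retry=(1,0,0)
step 9 (T2 LOAD): counter=4 r=(2,4,2) succ=(1,1,1) retry=(1,0,0)
step 10 (T3 LOAD): counter=4 r=(2,4,4) succ=(1,1,1) retry=(1,0,0)
step 11 (T3 CAS): counter=5 r=(2,4,4) succ=(1,1,2) retry=(1,0,0)
step 12 (T2 CAS): counter=5 r=(2,4,4) succ=(1,1,2) retry=(1,1,0)
step 13 (T2 LOAD): counter=5 r=(2,5,4) succ=(1,1,2) retry=(1,1,0)
step 14 (T2 CAS): counter=6 r=(2,5,4) succ=(1,2,2) retry=(1,1,0)
step 15 (T1 LOAD): counter=6 r=(6,5,4) succ=(1,2,2) retry=(1,1,0)
step 16 (T1 CAS): counter=7 r=(6,5,4) succ=(2,2,2) retry=(1,1,0)
step 17 (T1 LOAD): counter=7 r=(7,5,4) succ=(2,2,2) retry=(1,1,0)
step 18 (T1 CAS): counter=8 r=(7,5,4) succ=(3,2,2) retry=(1,1,0)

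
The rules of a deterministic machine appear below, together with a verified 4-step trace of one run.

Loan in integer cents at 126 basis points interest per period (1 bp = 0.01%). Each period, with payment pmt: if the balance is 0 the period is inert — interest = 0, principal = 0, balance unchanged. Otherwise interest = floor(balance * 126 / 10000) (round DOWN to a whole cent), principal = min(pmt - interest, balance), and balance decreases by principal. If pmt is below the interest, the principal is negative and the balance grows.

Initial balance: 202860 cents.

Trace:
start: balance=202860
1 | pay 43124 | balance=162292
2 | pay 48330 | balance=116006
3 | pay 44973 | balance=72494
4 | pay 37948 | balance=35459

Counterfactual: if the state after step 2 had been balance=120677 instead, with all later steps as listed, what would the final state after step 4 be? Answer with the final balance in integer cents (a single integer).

40249

state after step 2 := balance=120677
3 | pay 44973 | balance=77224
4 | pay 37948 | balance=40249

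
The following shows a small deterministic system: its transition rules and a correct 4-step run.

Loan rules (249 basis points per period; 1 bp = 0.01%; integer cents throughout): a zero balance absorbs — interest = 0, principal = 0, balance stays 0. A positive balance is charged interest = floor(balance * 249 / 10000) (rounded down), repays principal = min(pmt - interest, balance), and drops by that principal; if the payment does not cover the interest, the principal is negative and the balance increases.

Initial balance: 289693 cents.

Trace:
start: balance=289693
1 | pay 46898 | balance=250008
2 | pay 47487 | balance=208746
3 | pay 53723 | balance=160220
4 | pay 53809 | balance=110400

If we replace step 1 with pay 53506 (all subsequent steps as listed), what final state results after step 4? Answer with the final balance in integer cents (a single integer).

(re-executing from step 1 with the substitution; state before step 1: balance=289693)
1 | pay 53506 | balance=243400
2 | pay 47487 | balance=201973
3 | pay 53723 | balance=153279
4 | pay 53809 | balance=103286

103286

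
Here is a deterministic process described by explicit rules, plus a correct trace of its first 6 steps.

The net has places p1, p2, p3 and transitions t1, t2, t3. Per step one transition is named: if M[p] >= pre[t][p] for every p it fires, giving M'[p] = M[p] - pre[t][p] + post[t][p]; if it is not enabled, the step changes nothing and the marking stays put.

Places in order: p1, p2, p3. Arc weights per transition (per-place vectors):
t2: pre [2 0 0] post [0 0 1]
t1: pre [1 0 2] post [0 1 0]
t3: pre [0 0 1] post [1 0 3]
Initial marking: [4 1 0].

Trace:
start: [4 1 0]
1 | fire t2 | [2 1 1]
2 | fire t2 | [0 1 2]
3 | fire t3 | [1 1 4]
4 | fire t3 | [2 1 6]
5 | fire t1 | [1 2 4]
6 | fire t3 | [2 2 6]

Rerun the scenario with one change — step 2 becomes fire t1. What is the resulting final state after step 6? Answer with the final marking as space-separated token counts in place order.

4 2 5

(re-executing from step 2 with the substitution; state before step 2: [2 1 1])
2 | fire t1 | [2 1 1]
3 | fire t3 | [3 1 3]
4 | fire t3 | [4 1 5]
5 | fire t1 | [3 2 3]
6 | fire t3 | [4 2 5]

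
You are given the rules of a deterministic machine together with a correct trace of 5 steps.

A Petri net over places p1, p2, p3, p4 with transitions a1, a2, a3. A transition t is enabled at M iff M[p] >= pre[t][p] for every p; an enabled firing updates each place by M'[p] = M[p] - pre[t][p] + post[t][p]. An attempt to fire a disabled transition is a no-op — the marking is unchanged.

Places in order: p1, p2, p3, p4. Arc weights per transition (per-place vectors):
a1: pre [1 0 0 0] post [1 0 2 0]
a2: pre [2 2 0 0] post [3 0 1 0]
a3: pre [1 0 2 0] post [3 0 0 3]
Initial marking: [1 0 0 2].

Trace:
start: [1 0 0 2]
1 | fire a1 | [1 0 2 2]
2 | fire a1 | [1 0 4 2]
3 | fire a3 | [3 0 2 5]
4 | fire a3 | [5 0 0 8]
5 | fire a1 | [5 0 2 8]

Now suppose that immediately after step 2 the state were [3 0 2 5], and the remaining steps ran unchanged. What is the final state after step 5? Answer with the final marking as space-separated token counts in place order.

5 0 2 8

state after step 2 := [3 0 2 5]
3 | fire a3 | [5 0 0 8]
4 | fire a3 | [5 0 0 8]
5 | fire a1 | [5 0 2 8]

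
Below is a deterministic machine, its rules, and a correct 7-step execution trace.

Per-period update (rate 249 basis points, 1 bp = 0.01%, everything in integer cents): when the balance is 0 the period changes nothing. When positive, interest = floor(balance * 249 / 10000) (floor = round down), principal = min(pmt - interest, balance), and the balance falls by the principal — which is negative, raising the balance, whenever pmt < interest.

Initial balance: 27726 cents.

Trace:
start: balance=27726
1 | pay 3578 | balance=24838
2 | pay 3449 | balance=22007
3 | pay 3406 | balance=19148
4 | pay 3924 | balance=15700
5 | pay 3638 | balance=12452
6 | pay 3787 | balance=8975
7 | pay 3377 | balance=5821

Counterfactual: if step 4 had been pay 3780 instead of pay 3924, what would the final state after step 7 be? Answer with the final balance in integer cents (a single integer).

(re-executing from step 4 with the substitution; state before step 4: balance=19148)
4 | pay 3780 | balance=15844
5 | pay 3638 | balance=12600
6 | pay 3787 | balance=9126
7 | pay 3377 | balance=5976

5976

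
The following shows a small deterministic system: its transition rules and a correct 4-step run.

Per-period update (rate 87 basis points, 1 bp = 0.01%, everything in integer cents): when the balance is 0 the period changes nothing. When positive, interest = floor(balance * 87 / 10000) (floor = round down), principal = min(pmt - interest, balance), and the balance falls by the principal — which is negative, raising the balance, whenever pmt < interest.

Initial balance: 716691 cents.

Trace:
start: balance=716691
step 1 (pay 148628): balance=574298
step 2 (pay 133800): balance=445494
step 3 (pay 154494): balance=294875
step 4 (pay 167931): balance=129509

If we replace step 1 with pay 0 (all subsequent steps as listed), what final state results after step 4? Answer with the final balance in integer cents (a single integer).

(re-executing from step 1 with the substitution; state before step 1: balance=716691)
step 1 (pay 0): balance=722926
step 2 (pay 133800): balance=595415
step 3 (pay 154494): balance=446101
step 4 (pay 167931): balance=282051

282051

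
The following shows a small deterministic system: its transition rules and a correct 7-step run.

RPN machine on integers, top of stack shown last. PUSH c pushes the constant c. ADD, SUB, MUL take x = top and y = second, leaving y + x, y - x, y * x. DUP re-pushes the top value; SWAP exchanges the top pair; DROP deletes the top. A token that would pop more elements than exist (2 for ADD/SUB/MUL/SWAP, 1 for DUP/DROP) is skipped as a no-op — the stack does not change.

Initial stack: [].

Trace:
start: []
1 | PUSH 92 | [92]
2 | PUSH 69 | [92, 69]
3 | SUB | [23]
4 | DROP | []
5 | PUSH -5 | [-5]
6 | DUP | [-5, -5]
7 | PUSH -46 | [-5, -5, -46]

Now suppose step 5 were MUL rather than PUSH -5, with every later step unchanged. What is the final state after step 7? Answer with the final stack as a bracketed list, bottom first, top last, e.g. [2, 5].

(re-executing from step 5 with the substitution; state before step 5: [])
5 | MUL | []
6 | DUP | []
7 | PUSH -46 | [-46]

[-46]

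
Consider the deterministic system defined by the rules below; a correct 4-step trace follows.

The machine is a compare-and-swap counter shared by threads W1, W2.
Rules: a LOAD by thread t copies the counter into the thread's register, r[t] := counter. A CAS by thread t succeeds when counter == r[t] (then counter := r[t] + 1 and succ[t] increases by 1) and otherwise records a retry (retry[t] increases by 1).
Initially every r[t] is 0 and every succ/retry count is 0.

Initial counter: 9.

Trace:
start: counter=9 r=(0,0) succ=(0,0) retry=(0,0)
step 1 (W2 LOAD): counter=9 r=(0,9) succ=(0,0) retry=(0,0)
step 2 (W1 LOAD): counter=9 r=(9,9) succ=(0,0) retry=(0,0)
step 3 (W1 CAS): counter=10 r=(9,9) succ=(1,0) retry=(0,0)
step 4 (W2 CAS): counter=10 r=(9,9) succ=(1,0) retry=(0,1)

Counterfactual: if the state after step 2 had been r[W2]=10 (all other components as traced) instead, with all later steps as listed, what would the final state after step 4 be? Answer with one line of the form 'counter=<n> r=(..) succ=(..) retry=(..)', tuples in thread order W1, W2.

state after step 2 := counter=9 r=(9,10) succ=(0,0) retry=(0,0)
step 3 (W1 CAS): counter=10 r=(9,10) succ=(1,0) retry=(0,0)
step 4 (W2 CAS): counter=11 r=(9,10) succ=(1,1) retry=(0,0)

counter=11 r=(9,10) succ=(1,1) retry=(0,0)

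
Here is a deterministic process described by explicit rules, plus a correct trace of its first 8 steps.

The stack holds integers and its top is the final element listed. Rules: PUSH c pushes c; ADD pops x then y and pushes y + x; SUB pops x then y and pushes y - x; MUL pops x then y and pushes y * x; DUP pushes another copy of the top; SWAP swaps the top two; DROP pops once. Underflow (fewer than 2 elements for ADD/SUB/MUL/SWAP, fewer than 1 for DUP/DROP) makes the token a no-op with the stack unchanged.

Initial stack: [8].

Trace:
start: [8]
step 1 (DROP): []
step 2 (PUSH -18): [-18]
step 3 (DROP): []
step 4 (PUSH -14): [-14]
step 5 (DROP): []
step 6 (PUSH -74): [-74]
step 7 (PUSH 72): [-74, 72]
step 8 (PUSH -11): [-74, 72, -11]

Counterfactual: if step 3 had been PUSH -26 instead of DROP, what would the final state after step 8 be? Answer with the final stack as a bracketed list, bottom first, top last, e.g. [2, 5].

[-18, -26, -74, 72, -11]

(re-executing from step 3 with the substitution; state before step 3: [-18])
step 3 (PUSH -26): [-18, -26]
step 4 (PUSH -14): [-18, -26, -14]
step 5 (DROP): [-18, -26]
step 6 (PUSH -74): [-18, -26, -74]
step 7 (PUSH 72): [-18, -26, -74, 72]
step 8 (PUSH -11): [-18, -26, -74, 72, -11]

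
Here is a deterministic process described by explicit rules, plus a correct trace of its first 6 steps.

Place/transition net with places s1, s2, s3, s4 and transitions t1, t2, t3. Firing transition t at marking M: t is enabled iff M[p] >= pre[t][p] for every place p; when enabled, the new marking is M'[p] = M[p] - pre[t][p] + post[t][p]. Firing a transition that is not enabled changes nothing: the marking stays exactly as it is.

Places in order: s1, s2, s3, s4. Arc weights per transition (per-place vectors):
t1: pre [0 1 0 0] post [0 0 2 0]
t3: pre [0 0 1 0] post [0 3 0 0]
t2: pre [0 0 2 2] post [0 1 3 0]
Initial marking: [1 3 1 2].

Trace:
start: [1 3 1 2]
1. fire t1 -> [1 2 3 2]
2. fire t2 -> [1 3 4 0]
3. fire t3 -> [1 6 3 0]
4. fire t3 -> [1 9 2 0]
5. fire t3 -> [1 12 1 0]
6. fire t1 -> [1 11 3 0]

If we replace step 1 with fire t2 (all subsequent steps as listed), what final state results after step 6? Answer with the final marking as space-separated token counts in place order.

(re-executing from step 1 with the substitution; state before step 1: [1 3 1 2])
1. fire t2 -> [1 3 1 2]
2. fire t2 -> [1 3 1 2]
3. fire t3 -> [1 6 0 2]
4. fire t3 -> [1 6 0 2]
5. fire t3 -> [1 6 0 2]
6. fire t1 -> [1 5 2 2]

1 5 2 2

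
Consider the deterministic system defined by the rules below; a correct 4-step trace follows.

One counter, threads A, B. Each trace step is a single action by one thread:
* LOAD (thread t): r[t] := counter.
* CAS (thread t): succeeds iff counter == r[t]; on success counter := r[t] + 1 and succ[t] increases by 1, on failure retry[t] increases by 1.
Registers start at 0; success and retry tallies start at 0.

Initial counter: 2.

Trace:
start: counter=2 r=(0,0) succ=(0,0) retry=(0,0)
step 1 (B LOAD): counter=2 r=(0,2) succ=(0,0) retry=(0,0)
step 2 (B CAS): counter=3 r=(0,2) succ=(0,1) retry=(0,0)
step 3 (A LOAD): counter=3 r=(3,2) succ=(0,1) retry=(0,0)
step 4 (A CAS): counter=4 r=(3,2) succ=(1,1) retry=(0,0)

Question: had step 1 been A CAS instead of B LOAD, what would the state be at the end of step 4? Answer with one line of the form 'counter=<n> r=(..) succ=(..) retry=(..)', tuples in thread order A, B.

counter=3 r=(2,0) succ=(1,0) retry=(1,1)

(re-executing from step 1 with the substitution; state before step 1: counter=2 r=(0,0) succ=(0,0) retry=(0,0))
step 1 (A CAS): counter=2 r=(0,0) succ=(0,0) retry=(1,0)
step 2 (B CAS): counter=2 r=(0,0) succ=(0,0) retry=(1,1)
step 3 (A LOAD): counter=2 r=(2,0) succ=(0,0) retry=(1,1)
step 4 (A CAS): counter=3 r=(2,0) succ=(1,0) retry=(1,1)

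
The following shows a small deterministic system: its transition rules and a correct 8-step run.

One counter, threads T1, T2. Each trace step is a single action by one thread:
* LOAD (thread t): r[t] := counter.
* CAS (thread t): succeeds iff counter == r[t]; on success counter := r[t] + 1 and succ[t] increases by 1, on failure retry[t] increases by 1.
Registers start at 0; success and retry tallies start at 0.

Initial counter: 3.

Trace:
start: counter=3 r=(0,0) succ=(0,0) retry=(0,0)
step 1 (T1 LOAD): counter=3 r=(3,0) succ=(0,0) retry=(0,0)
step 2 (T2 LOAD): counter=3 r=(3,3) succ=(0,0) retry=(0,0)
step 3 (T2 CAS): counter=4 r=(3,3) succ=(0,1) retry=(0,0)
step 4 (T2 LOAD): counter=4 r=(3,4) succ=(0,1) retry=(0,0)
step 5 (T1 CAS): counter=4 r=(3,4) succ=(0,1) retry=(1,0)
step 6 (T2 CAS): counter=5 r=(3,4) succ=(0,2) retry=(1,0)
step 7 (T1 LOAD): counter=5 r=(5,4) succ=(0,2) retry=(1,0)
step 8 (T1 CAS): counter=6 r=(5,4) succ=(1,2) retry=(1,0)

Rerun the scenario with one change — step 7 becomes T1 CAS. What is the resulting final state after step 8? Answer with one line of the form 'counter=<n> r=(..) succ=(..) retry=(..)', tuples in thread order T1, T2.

(re-executing from step 7 with the substitution; state before step 7: counter=5 r=(3,4) succ=(0,2) retry=(1,0))
step 7 (T1 CAS): counter=5 r=(3,4) succ=(0,2) retry=(2,0)
step 8 (T1 CAS): counter=5 r=(3,4) succ=(0,2) retry=(3,0)

counter=5 r=(3,4) succ=(0,2) retry=(3,0)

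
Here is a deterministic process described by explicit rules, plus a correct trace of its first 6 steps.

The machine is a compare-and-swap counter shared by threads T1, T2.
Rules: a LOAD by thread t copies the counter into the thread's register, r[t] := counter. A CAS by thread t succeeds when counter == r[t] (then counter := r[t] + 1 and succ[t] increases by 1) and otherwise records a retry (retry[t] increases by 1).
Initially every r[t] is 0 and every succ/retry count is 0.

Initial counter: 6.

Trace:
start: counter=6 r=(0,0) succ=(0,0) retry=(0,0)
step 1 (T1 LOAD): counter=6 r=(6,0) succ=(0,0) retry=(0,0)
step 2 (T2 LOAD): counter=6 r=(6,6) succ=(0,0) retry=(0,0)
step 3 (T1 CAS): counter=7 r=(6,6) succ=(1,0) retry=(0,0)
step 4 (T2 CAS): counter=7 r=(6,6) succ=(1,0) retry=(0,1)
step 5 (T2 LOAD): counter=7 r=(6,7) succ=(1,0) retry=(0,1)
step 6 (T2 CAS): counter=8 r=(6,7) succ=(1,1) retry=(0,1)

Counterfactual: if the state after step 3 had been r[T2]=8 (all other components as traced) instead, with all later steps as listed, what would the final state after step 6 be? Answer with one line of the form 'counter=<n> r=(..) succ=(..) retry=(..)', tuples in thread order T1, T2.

state after step 3 := counter=7 r=(6,8) succ=(1,0) retry=(0,0)
step 4 (T2 CAS): counter=7 r=(6,8) succ=(1,0) retry=(0,1)
step 5 (T2 LOAD): counter=7 r=(6,7) succ=(1,0) retry=(0,1)
step 6 (T2 CAS): counter=8 r=(6,7) succ=(1,1) retry=(0,1)

counter=8 r=(6,7) succ=(1,1) retry=(0,1)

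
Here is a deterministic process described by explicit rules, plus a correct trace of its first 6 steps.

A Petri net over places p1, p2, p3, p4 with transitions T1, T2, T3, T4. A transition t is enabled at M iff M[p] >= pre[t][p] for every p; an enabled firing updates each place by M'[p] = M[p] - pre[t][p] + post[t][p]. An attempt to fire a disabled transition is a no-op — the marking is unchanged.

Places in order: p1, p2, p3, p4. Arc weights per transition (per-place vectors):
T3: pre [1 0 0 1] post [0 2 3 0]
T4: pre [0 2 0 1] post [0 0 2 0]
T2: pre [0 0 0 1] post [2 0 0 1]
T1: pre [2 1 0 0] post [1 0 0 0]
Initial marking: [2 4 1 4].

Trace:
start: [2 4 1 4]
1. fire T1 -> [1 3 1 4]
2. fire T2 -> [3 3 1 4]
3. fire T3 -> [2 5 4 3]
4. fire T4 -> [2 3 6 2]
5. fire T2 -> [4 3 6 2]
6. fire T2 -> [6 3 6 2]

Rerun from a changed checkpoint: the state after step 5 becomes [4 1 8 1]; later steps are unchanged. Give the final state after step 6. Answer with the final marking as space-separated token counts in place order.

6 1 8 1

state after step 5 := [4 1 8 1]
6. fire T2 -> [6 1 8 1]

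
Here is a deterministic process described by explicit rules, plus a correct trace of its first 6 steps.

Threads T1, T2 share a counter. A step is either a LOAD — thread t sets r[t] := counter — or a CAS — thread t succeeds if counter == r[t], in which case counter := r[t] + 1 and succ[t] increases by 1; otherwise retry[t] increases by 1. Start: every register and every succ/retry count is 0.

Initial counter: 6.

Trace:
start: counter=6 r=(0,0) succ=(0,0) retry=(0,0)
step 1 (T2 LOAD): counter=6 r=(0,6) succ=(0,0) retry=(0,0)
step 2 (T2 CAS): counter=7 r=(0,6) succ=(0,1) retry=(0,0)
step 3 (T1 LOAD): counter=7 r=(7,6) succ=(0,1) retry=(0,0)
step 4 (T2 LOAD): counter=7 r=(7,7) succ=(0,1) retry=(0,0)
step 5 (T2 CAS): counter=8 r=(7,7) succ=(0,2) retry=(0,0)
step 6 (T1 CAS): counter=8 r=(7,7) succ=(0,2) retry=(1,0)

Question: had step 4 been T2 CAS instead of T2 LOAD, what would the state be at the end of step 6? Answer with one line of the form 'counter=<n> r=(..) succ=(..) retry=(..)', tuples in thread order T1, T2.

counter=8 r=(7,6) succ=(1,1) retry=(0,2)

(re-executing from step 4 with the substitution; state before step 4: counter=7 r=(7,6) succ=(0,1) retry=(0,0))
step 4 (T2 CAS): counter=7 r=(7,6) succ=(0,1) retry=(0,1)
step 5 (T2 CAS): counter=7 r=(7,6) succ=(0,1) retry=(0,2)
step 6 (T1 CAS): counter=8 r=(7,6) succ=(1,1) retry=(0,2)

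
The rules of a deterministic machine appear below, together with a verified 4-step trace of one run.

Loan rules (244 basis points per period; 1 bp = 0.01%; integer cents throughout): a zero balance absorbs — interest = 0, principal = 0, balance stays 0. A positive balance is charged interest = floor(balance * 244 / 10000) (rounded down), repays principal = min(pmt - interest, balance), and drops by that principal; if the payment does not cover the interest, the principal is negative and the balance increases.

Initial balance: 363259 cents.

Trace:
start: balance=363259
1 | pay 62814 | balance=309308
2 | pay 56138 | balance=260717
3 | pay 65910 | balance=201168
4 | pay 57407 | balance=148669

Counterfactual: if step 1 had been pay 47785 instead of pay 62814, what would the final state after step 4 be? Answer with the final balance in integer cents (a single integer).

164825

(re-executing from step 1 with the substitution; state before step 1: balance=363259)
1 | pay 47785 | balance=324337
2 | pay 56138 | balance=276112
3 | pay 65910 | balance=216939
4 | pay 57407 | balance=164825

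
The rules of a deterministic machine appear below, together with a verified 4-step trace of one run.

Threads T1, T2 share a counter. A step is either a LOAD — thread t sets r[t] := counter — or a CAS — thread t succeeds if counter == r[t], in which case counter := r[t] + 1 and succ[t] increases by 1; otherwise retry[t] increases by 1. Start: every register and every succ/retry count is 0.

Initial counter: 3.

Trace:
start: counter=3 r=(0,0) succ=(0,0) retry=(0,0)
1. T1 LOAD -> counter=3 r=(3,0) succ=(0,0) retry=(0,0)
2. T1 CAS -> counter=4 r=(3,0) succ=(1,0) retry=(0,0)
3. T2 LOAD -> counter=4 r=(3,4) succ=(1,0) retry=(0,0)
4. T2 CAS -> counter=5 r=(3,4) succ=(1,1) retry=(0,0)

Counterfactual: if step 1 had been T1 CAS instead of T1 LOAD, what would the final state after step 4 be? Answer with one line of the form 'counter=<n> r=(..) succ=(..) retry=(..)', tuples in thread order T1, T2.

counter=4 r=(0,3) succ=(0,1) retry=(2,0)

(re-executing from step 1 with the substitution; state before step 1: counter=3 r=(0,0) succ=(0,0) retry=(0,0))
1. T1 CAS -> counter=3 r=(0,0) succ=(0,0) retry=(1,0)
2. T1 CAS -> counter=3 r=(0,0) succ=(0,0) retry=(2,0)
3. T2 LOAD -> counter=3 r=(0,3) succ=(0,0) retry=(2,0)
4. T2 CAS -> counter=4 r=(0,3) succ=(0,1) retry=(2,0)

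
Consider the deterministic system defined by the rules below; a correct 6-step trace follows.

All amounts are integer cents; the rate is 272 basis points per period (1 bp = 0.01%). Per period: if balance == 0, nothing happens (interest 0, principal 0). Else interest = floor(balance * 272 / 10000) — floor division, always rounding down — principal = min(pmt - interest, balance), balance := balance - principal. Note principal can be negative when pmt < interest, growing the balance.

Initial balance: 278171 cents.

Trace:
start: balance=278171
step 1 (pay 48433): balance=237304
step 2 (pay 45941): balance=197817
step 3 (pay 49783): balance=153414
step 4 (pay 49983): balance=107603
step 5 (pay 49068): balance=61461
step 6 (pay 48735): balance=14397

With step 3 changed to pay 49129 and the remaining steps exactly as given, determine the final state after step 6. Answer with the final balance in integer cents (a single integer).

15107

(re-executing from step 3 with the substitution; state before step 3: balance=197817)
step 3 (pay 49129): balance=154068
step 4 (pay 49983): balance=108275
step 5 (pay 49068): balance=62152
step 6 (pay 48735): balance=15107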